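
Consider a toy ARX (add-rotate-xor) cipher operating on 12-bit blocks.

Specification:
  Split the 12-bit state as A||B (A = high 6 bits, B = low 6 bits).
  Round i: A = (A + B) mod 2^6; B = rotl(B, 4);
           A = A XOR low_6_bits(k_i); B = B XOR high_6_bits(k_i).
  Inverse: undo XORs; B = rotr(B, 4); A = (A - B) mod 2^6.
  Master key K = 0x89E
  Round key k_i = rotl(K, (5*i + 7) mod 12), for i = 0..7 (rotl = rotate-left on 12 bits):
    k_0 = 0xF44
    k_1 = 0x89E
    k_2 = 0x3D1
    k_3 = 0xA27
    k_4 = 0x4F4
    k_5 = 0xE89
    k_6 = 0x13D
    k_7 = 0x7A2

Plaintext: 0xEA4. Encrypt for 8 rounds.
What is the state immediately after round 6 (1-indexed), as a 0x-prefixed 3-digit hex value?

s_0 = plaintext = 0xEA4
s_1 = Round(s_0, k_0) = 0x6B4
s_2 = Round(s_1, k_1) = 0x42F
s_3 = Round(s_2, k_2) = 0xBB4
s_4 = Round(s_3, k_3) = 0x165
s_5 = Round(s_4, k_4) = 0x78A
s_6 = Round(s_5, k_5) = 0x858
s_7 = Round(s_6, k_6) = 0x102
s_8 = Round(s_7, k_7) = 0x93E

0x858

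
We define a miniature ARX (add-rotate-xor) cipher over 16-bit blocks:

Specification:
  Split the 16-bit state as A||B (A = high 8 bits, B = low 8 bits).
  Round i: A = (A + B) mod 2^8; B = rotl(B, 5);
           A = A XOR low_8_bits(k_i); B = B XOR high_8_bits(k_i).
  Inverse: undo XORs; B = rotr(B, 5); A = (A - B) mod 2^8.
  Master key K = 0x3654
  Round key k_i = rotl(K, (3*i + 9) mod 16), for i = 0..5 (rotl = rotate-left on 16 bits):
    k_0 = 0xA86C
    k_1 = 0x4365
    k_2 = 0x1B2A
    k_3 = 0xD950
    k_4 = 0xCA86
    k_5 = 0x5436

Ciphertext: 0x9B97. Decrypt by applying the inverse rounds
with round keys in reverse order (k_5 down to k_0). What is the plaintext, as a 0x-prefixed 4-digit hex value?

0xCC54

s_0 = ciphertext = 0x9B97
s_1 = InvRound(s_0, k_5) = 0x8F1E
s_2 = InvRound(s_1, k_4) = 0x63A6
s_3 = InvRound(s_2, k_3) = 0x38FB
s_4 = InvRound(s_3, k_2) = 0x0B07
s_5 = InvRound(s_4, k_1) = 0x4C22
s_6 = InvRound(s_5, k_0) = 0xCC54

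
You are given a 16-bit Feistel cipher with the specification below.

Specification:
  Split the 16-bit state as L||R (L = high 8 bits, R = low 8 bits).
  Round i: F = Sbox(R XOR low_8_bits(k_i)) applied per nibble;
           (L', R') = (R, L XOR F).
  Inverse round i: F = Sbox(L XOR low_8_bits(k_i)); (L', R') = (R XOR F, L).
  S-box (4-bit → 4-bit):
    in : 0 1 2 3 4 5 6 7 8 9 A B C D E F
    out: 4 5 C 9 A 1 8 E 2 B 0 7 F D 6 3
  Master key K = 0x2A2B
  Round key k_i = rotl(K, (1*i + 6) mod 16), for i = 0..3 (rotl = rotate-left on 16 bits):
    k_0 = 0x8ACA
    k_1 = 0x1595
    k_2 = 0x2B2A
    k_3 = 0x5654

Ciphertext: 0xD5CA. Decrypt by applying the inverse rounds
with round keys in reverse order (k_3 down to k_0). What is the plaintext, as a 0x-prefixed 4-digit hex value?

s_0 = ciphertext = 0xD5CA
s_1 = InvRound(s_0, k_3) = 0xEFD5
s_2 = InvRound(s_1, k_2) = 0x24EF
s_3 = InvRound(s_2, k_1) = 0x9A24
s_4 = InvRound(s_3, k_0) = 0x309A

0x309A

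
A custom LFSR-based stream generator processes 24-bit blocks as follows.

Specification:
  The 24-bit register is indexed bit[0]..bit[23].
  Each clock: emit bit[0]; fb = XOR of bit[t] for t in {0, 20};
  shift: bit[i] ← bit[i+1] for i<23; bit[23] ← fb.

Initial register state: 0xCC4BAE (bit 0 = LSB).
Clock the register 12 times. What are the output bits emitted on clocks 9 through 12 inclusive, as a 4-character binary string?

reg_0 = 0xCC4BAE
clock 1: out=0, reg = 0x6625D7
clock 2: out=1, reg = 0xB312EB
clock 3: out=1, reg = 0x598975
clock 4: out=1, reg = 0x2CC4BA
clock 5: out=0, reg = 0x16625D
clock 6: out=1, reg = 0x0B312E
clock 7: out=0, reg = 0x059897
clock 8: out=1, reg = 0x82CC4B
clock 9: out=1, reg = 0xC16625
clock 10: out=1, reg = 0xE0B312
clock 11: out=0, reg = 0x705989
clock 12: out=1, reg = 0x382CC4

1101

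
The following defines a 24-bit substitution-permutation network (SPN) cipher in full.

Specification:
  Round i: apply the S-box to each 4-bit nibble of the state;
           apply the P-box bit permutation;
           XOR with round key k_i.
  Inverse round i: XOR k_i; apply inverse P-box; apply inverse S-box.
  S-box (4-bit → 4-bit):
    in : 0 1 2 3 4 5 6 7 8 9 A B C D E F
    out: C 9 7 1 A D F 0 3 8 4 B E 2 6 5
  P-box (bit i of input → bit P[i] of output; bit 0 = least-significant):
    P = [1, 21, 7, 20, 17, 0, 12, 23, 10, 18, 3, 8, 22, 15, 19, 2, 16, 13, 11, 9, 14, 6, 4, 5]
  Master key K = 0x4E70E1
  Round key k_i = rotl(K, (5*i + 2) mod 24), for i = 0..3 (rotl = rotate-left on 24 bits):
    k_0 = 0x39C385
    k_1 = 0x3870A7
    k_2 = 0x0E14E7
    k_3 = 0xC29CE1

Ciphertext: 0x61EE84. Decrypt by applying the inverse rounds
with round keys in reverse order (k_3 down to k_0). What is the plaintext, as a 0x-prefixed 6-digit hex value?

0x28E73B

s_0 = ciphertext = 0x61EE84
s_1 = InvRound(s_0, k_3) = 0xBB976D
s_2 = InvRound(s_1, k_2) = 0x71DC96
s_3 = InvRound(s_2, k_1) = 0x0223D7
s_4 = InvRound(s_3, k_0) = 0x28E73B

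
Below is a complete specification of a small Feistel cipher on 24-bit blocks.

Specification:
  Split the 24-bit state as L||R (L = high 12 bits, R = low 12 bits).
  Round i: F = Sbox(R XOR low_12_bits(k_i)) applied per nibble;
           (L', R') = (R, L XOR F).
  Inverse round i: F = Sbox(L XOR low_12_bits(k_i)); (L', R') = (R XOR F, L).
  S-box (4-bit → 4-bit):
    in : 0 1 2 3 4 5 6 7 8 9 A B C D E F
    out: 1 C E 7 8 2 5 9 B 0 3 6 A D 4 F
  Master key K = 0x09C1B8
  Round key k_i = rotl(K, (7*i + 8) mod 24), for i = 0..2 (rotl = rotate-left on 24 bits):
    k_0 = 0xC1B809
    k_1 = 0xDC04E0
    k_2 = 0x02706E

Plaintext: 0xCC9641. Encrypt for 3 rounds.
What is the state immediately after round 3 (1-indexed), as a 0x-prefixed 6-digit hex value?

0xC7F28E

s_0 = plaintext = 0xCC9641
s_1 = Round(s_0, k_0) = 0x641842
s_2 = Round(s_1, k_1) = 0x842C7F
s_3 = Round(s_2, k_2) = 0xC7F28E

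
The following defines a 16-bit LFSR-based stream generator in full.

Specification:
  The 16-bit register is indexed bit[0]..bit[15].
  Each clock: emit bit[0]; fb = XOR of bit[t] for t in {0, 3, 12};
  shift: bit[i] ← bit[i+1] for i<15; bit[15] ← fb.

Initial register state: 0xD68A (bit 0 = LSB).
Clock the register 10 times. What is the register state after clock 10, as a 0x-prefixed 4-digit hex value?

0xCDB5

reg_0 = 0xD68A
clock 1: out=0, reg = 0x6B45
clock 2: out=1, reg = 0xB5A2
clock 3: out=0, reg = 0xDAD1
clock 4: out=1, reg = 0x6D68
clock 5: out=0, reg = 0xB6B4
clock 6: out=0, reg = 0xDB5A
clock 7: out=0, reg = 0x6DAD
clock 8: out=1, reg = 0x36D6
clock 9: out=0, reg = 0x9B6B
clock 10: out=1, reg = 0xCDB5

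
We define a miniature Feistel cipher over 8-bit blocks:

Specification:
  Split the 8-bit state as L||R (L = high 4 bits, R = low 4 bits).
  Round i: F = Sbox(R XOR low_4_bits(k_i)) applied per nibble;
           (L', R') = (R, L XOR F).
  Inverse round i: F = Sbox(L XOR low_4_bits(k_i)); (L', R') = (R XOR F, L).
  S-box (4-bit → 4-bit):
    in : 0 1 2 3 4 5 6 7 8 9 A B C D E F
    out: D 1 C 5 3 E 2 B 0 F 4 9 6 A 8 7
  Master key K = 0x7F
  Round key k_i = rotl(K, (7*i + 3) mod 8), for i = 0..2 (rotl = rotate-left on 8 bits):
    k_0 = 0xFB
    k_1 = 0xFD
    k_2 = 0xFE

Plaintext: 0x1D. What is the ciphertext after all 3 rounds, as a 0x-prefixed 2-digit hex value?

0x5A

s_0 = plaintext = 0x1D
s_1 = Round(s_0, k_0) = 0xD3
s_2 = Round(s_1, k_1) = 0x35
s_3 = Round(s_2, k_2) = 0x5A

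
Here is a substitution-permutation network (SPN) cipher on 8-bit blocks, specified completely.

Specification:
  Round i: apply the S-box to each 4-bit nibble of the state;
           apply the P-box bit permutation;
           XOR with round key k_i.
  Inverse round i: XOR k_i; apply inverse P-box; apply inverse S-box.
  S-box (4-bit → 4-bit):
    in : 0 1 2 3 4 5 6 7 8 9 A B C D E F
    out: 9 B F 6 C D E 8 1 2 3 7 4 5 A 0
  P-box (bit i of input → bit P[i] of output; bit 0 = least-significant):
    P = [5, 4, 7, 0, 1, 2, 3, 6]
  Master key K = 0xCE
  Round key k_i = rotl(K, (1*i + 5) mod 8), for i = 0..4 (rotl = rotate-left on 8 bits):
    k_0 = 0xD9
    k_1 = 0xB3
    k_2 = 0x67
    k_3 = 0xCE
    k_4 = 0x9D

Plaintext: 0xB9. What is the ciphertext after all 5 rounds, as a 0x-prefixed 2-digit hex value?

0x18

s_0 = plaintext = 0xB9
s_1 = Round(s_0, k_0) = 0xC7
s_2 = Round(s_1, k_1) = 0xBA
s_3 = Round(s_2, k_2) = 0x59
s_4 = Round(s_3, k_3) = 0x94
s_5 = Round(s_4, k_4) = 0x18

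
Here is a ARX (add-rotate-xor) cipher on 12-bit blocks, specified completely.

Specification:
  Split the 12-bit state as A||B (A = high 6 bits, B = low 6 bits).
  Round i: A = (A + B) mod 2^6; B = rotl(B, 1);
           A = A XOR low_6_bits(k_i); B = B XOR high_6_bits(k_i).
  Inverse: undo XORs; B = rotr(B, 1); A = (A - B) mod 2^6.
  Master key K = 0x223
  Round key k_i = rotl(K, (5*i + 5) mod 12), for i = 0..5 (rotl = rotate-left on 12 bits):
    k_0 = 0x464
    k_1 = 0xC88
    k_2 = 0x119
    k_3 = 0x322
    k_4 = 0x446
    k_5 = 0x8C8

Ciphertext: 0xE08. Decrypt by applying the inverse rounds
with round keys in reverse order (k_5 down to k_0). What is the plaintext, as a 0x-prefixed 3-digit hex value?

s_0 = ciphertext = 0xE08
s_1 = InvRound(s_0, k_5) = 0xEF5
s_2 = InvRound(s_1, k_4) = 0xAD2
s_3 = InvRound(s_2, k_3) = 0xE8F
s_4 = InvRound(s_3, k_2) = 0xFA5
s_5 = InvRound(s_4, k_1) = 0x2EB
s_6 = InvRound(s_5, k_0) = 0x49D

0x49D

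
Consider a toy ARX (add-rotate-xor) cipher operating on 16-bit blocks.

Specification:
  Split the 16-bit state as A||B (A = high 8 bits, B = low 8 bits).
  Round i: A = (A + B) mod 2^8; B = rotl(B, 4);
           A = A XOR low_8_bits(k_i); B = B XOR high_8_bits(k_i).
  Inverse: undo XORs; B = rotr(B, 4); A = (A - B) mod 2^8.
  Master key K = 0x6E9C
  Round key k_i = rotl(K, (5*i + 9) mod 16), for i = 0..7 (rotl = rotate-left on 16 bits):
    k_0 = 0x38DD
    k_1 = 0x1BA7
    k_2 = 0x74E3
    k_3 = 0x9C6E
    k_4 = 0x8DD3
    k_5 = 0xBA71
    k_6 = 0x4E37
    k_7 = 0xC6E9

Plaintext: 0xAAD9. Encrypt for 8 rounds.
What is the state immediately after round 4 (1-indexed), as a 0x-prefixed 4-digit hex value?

s_0 = plaintext = 0xAAD9
s_1 = Round(s_0, k_0) = 0x5EA5
s_2 = Round(s_1, k_1) = 0xA441
s_3 = Round(s_2, k_2) = 0x0660
s_4 = Round(s_3, k_3) = 0x089A
s_5 = Round(s_4, k_4) = 0x7124
s_6 = Round(s_5, k_5) = 0xE4F8
s_7 = Round(s_6, k_6) = 0xEBC1
s_8 = Round(s_7, k_7) = 0x45DA

0x089A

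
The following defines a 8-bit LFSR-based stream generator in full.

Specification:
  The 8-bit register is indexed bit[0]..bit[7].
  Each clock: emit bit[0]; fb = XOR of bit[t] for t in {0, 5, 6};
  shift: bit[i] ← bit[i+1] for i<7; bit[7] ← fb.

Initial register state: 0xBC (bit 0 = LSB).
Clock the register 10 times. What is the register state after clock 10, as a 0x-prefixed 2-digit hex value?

0x2F

reg_0 = 0xBC
clock 1: out=0, reg = 0xDE
clock 2: out=0, reg = 0xEF
clock 3: out=1, reg = 0xF7
clock 4: out=1, reg = 0xFB
clock 5: out=1, reg = 0xFD
clock 6: out=1, reg = 0xFE
clock 7: out=0, reg = 0x7F
clock 8: out=1, reg = 0xBF
clock 9: out=1, reg = 0x5F
clock 10: out=1, reg = 0x2F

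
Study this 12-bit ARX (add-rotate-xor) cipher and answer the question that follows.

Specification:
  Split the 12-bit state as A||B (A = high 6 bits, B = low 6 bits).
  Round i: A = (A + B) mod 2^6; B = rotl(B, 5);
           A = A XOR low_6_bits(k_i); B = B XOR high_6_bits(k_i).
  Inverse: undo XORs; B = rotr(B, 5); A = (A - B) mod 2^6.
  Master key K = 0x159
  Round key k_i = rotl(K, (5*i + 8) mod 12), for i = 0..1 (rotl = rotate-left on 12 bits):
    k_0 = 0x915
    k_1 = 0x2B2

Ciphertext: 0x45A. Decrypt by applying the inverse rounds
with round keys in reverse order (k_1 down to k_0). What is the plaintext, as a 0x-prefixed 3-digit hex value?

0x388

s_0 = ciphertext = 0x45A
s_1 = InvRound(s_0, k_1) = 0x0E0
s_2 = InvRound(s_1, k_0) = 0x388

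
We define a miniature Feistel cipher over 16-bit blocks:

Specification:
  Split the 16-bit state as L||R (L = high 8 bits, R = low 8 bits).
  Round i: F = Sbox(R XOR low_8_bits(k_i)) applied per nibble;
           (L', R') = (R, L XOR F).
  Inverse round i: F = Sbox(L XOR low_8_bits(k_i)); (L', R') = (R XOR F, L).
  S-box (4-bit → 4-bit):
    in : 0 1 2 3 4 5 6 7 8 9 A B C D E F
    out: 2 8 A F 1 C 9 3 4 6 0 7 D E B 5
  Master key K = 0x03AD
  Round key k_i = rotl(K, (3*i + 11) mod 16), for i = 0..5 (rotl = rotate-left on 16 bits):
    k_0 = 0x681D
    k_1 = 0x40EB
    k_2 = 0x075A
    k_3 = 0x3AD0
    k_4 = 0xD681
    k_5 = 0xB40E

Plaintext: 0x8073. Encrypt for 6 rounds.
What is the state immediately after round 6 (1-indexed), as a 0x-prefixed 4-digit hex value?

0x7241

s_0 = plaintext = 0x8073
s_1 = Round(s_0, k_0) = 0x731B
s_2 = Round(s_1, k_1) = 0x1B21
s_3 = Round(s_2, k_2) = 0x212C
s_4 = Round(s_3, k_3) = 0x2C7C
s_5 = Round(s_4, k_4) = 0x7C72
s_6 = Round(s_5, k_5) = 0x7241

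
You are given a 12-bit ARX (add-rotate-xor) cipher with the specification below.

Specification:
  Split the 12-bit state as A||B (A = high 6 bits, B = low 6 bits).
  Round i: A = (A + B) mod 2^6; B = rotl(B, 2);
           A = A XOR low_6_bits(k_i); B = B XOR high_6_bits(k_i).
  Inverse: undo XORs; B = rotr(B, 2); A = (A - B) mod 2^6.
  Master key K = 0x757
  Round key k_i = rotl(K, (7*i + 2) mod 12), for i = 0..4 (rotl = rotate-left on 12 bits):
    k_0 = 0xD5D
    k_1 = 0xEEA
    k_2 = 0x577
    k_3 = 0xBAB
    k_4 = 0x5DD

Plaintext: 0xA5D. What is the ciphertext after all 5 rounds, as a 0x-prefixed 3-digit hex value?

s_0 = plaintext = 0xA5D
s_1 = Round(s_0, k_0) = 0x6C0
s_2 = Round(s_1, k_1) = 0xC7B
s_3 = Round(s_2, k_2) = 0x6FA
s_4 = Round(s_3, k_3) = 0xF85
s_5 = Round(s_4, k_4) = 0x783

0x783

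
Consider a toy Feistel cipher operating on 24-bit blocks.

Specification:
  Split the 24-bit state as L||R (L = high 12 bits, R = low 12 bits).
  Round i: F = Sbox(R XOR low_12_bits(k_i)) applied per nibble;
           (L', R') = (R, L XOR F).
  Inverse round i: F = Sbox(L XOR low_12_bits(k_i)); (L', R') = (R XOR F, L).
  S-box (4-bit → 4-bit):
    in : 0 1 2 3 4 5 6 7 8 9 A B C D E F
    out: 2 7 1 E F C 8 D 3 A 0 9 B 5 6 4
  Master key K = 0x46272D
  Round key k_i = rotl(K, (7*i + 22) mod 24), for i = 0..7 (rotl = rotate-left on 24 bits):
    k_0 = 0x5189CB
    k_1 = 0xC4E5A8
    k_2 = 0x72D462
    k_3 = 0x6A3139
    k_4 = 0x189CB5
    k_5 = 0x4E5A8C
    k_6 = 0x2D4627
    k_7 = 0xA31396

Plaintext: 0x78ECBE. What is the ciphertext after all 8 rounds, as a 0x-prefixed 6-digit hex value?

0x087EDF

s_0 = plaintext = 0x78ECBE
s_1 = Round(s_0, k_0) = 0xCBEB52
s_2 = Round(s_1, k_1) = 0xB52AFE
s_3 = Round(s_2, k_2) = 0xAFEDF9
s_4 = Round(s_3, k_3) = 0xDF914C
s_5 = Round(s_4, k_4) = 0x14C8B3
s_6 = Round(s_5, k_5) = 0x8B30A8
s_7 = Round(s_6, k_6) = 0x0A8087
s_8 = Round(s_7, k_7) = 0x087EDF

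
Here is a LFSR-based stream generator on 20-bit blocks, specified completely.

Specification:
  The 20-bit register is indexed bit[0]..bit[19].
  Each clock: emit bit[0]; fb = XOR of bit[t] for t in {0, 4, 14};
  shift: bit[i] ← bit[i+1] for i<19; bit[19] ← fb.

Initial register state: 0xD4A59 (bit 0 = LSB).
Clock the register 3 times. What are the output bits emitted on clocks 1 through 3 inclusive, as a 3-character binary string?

reg_0 = 0xD4A59
clock 1: out=1, reg = 0xEA52C
clock 2: out=0, reg = 0x75296
clock 3: out=0, reg = 0x3A94B

100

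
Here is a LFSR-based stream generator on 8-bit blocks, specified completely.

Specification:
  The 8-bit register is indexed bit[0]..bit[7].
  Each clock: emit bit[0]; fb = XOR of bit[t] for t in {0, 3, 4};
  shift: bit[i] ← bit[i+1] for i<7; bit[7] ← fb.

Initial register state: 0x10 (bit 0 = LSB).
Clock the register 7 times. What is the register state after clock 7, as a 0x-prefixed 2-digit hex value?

0x86

reg_0 = 0x10
clock 1: out=0, reg = 0x88
clock 2: out=0, reg = 0xC4
clock 3: out=0, reg = 0x62
clock 4: out=0, reg = 0x31
clock 5: out=1, reg = 0x18
clock 6: out=0, reg = 0x0C
clock 7: out=0, reg = 0x86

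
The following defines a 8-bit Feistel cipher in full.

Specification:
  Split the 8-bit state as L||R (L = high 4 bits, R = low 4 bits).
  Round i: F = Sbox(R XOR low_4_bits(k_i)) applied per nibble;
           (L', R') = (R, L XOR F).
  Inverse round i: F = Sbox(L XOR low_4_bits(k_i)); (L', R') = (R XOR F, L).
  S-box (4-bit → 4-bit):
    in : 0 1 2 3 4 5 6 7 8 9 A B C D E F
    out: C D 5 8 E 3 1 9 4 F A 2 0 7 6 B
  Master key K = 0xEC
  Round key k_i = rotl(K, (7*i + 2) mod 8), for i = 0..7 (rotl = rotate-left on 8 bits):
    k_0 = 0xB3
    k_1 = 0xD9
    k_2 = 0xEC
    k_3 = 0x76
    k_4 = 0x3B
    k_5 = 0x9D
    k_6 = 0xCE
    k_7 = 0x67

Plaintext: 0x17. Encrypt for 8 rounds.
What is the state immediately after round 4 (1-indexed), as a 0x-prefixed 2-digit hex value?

s_0 = plaintext = 0x17
s_1 = Round(s_0, k_0) = 0x7F
s_2 = Round(s_1, k_1) = 0xF6
s_3 = Round(s_2, k_2) = 0x65
s_4 = Round(s_3, k_3) = 0x5E
s_5 = Round(s_4, k_4) = 0xE6
s_6 = Round(s_5, k_5) = 0x6C
s_7 = Round(s_6, k_6) = 0xC3
s_8 = Round(s_7, k_7) = 0x32

0x5E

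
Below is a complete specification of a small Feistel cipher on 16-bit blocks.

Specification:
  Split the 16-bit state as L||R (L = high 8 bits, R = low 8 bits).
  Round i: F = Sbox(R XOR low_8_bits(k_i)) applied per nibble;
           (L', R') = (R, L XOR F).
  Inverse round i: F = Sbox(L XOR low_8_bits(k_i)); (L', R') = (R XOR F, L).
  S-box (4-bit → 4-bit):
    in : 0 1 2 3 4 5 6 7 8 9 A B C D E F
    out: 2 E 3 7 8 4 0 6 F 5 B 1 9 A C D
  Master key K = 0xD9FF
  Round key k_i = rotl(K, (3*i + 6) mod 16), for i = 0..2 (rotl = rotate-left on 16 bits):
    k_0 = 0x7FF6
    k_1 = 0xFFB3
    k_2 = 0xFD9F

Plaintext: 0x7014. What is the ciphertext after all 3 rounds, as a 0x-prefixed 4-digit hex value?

s_0 = plaintext = 0x7014
s_1 = Round(s_0, k_0) = 0x14B3
s_2 = Round(s_1, k_1) = 0xB336
s_3 = Round(s_2, k_2) = 0x3606

0x3606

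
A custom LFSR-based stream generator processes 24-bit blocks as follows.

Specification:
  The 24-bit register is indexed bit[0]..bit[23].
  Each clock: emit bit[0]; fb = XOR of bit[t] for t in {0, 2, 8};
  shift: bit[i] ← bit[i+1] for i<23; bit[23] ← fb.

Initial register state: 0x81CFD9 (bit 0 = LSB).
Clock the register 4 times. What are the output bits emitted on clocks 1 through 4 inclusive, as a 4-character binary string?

1001

reg_0 = 0x81CFD9
clock 1: out=1, reg = 0x40E7EC
clock 2: out=0, reg = 0x2073F6
clock 3: out=0, reg = 0x1039FB
clock 4: out=1, reg = 0x081CFD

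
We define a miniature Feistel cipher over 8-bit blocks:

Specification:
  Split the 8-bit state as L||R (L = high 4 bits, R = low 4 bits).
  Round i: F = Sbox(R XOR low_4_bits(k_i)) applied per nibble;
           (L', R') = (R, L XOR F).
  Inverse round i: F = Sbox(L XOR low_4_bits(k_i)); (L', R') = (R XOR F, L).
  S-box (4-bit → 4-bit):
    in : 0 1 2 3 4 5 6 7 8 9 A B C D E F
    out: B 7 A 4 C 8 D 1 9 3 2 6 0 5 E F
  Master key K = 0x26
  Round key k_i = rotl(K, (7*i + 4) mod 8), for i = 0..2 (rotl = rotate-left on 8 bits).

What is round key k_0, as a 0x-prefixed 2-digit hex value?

0x62

K = 0x26
k_0 = rotl(K, (7*0+4) mod 8) = rotl(K, 4) = 0x62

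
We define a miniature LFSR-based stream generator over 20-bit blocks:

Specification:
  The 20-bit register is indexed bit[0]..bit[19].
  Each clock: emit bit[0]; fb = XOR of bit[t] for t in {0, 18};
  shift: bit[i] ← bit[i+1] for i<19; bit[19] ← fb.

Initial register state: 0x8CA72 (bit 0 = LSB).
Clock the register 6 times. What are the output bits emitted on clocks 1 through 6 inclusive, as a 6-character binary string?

reg_0 = 0x8CA72
clock 1: out=0, reg = 0x46539
clock 2: out=1, reg = 0x2329C
clock 3: out=0, reg = 0x1194E
clock 4: out=0, reg = 0x08CA7
clock 5: out=1, reg = 0x84653
clock 6: out=1, reg = 0xC2329

010011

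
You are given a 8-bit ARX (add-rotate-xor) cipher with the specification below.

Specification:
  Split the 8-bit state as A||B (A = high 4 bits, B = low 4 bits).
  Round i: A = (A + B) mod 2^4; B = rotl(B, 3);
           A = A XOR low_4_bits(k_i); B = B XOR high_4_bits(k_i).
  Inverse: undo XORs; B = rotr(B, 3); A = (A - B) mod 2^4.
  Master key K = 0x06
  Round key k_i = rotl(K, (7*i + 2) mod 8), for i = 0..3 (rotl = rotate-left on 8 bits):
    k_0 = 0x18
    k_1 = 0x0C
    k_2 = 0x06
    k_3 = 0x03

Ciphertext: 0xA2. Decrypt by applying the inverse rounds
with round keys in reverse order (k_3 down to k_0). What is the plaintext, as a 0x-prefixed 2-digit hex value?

s_0 = ciphertext = 0xA2
s_1 = InvRound(s_0, k_3) = 0x54
s_2 = InvRound(s_1, k_2) = 0xB8
s_3 = InvRound(s_2, k_1) = 0x61
s_4 = InvRound(s_3, k_0) = 0xE0

0xE0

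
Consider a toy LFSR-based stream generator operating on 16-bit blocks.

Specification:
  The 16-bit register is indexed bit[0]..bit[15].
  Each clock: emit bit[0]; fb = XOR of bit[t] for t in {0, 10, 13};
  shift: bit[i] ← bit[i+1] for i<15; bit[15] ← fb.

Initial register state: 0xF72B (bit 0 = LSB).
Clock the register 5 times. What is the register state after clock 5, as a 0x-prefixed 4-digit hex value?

0xCFB9

reg_0 = 0xF72B
clock 1: out=1, reg = 0xFB95
clock 2: out=1, reg = 0x7DCA
clock 3: out=0, reg = 0x3EE5
clock 4: out=1, reg = 0x9F72
clock 5: out=0, reg = 0xCFB9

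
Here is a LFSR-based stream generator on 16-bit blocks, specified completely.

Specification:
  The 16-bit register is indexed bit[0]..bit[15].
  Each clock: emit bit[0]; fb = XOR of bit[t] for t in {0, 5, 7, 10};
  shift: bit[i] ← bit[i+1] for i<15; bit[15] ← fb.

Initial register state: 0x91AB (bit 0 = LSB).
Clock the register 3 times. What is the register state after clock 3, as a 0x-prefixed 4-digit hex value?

reg_0 = 0x91AB
clock 1: out=1, reg = 0xC8D5
clock 2: out=1, reg = 0x646A
clock 3: out=0, reg = 0x3235

0x3235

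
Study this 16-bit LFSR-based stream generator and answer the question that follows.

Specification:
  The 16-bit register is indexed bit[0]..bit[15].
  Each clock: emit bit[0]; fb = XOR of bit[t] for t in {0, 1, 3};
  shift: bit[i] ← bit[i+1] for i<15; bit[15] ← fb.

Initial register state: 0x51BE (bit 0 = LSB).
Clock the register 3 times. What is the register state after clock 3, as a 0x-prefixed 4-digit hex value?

0xCA37

reg_0 = 0x51BE
clock 1: out=0, reg = 0x28DF
clock 2: out=1, reg = 0x946F
clock 3: out=1, reg = 0xCA37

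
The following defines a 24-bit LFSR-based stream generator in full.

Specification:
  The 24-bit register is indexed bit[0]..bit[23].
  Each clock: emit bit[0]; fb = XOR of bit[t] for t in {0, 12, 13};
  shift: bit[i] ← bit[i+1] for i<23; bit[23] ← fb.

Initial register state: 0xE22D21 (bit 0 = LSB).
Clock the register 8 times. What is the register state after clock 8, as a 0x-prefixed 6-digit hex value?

0x12E22D

reg_0 = 0xE22D21
clock 1: out=1, reg = 0x711690
clock 2: out=0, reg = 0xB88B48
clock 3: out=0, reg = 0x5C45A4
clock 4: out=0, reg = 0x2E22D2
clock 5: out=0, reg = 0x971169
clock 6: out=1, reg = 0x4B88B4
clock 7: out=0, reg = 0x25C45A
clock 8: out=0, reg = 0x12E22D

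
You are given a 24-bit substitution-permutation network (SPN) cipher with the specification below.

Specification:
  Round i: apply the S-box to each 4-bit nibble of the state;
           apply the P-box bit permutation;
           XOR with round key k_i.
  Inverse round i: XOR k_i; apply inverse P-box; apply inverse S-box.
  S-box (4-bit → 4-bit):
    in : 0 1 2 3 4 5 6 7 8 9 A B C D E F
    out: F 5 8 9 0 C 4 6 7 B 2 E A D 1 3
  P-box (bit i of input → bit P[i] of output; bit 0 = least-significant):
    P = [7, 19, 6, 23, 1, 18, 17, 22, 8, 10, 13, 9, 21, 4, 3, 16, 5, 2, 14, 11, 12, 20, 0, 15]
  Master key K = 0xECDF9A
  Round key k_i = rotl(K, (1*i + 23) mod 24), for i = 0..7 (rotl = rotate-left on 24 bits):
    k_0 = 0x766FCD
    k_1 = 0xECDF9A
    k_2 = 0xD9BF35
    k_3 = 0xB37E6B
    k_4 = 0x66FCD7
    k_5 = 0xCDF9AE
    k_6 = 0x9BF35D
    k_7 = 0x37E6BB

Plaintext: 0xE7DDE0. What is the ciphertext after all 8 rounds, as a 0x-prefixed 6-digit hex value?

0x4A55DA

s_0 = plaintext = 0xE7DDE0
s_1 = Round(s_0, k_0) = 0xDF1C03
s_2 = Round(s_1, k_1) = 0x0A4935
s_3 = Round(s_2, k_2) = 0x092872
s_4 = Round(s_3, k_3) = 0x24C34E
s_5 = Round(s_4, k_4) = 0x677F47
s_6 = Round(s_5, k_5) = 0xC5BCF3
s_7 = Round(s_6, k_6) = 0x0E3DC7
s_8 = Round(s_7, k_7) = 0x4A55DA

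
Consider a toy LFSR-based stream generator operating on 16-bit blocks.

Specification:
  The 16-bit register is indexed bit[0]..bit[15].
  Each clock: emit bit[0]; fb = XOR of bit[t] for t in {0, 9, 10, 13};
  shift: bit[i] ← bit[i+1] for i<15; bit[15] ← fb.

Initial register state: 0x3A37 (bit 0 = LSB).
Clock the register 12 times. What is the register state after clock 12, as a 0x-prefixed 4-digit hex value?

0x38D3

reg_0 = 0x3A37
clock 1: out=1, reg = 0x9D1B
clock 2: out=1, reg = 0x4E8D
clock 3: out=1, reg = 0xA746
clock 4: out=0, reg = 0xD3A3
clock 5: out=1, reg = 0x69D1
clock 6: out=1, reg = 0x34E8
clock 7: out=0, reg = 0x1A74
clock 8: out=0, reg = 0x8D3A
clock 9: out=0, reg = 0xC69D
clock 10: out=1, reg = 0xE34E
clock 11: out=0, reg = 0x71A7
clock 12: out=1, reg = 0x38D3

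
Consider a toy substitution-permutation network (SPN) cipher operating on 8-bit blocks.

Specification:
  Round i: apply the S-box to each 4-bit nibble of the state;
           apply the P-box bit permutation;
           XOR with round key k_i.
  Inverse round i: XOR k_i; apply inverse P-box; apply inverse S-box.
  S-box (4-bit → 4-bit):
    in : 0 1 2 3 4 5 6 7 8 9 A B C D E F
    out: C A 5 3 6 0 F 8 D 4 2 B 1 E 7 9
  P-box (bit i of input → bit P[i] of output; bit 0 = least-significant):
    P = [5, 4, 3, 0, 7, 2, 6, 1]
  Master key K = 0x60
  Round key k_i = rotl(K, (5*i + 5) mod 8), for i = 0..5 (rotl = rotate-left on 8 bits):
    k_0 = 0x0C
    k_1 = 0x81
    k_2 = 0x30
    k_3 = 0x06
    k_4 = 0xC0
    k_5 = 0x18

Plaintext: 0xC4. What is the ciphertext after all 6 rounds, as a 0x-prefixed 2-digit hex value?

s_0 = plaintext = 0xC4
s_1 = Round(s_0, k_0) = 0x94
s_2 = Round(s_1, k_1) = 0xD9
s_3 = Round(s_2, k_2) = 0x7E
s_4 = Round(s_3, k_3) = 0x3C
s_5 = Round(s_4, k_4) = 0x64
s_6 = Round(s_5, k_5) = 0xC6

0xC6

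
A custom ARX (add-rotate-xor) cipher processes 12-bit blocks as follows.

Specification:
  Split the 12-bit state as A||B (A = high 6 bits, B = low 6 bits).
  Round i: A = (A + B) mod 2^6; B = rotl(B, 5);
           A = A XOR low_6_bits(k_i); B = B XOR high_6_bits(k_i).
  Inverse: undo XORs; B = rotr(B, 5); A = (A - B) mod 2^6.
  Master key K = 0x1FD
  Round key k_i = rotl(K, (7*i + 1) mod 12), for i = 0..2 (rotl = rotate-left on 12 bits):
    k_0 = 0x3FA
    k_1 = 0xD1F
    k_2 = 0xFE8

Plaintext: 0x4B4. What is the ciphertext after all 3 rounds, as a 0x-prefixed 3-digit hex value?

0x130

s_0 = plaintext = 0x4B4
s_1 = Round(s_0, k_0) = 0xF15
s_2 = Round(s_1, k_1) = 0x39E
s_3 = Round(s_2, k_2) = 0x130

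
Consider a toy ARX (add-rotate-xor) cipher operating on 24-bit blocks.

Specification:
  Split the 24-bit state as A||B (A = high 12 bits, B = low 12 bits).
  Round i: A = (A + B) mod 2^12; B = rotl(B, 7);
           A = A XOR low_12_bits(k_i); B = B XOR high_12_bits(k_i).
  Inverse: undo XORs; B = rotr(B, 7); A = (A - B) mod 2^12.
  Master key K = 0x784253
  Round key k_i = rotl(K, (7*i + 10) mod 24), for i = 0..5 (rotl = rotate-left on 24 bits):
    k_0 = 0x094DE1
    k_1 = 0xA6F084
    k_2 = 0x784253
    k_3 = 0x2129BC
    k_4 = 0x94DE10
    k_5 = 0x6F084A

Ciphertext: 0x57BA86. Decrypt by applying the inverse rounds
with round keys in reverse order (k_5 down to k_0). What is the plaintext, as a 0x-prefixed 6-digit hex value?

s_0 = ciphertext = 0x57BA86
s_1 = InvRound(s_0, k_5) = 0xE59ED8
s_2 = InvRound(s_1, k_4) = 0xD9A2AF
s_3 = InvRound(s_2, k_3) = 0xC857A1
s_4 = InvRound(s_3, k_2) = 0xA364A0
s_5 = InvRound(s_4, k_1) = 0x0B59FD
s_6 = InvRound(s_5, k_0) = 0x022D32

0x022D32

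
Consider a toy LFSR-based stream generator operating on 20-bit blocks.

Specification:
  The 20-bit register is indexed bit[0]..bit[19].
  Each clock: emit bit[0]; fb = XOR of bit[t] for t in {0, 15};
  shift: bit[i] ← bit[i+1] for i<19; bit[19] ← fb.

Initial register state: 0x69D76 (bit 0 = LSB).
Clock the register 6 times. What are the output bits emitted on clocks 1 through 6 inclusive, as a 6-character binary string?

011011

reg_0 = 0x69D76
clock 1: out=0, reg = 0xB4EBB
clock 2: out=1, reg = 0xDA75D
clock 3: out=1, reg = 0x6D3AE
clock 4: out=0, reg = 0xB69D7
clock 5: out=1, reg = 0xDB4EB
clock 6: out=1, reg = 0x6DA75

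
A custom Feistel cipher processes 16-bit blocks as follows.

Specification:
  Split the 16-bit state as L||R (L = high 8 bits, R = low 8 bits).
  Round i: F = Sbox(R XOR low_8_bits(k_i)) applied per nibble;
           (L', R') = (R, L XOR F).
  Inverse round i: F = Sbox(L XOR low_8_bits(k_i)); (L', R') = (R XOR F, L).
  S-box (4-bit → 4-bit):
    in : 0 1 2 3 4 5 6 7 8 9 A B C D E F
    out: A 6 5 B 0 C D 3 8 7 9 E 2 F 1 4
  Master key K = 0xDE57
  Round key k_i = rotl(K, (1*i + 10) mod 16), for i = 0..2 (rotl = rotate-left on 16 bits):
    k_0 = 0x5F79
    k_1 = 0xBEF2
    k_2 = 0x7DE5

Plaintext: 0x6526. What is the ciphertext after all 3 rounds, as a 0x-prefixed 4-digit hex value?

0xED09

s_0 = plaintext = 0x6526
s_1 = Round(s_0, k_0) = 0x26A1
s_2 = Round(s_1, k_1) = 0xA1ED
s_3 = Round(s_2, k_2) = 0xED09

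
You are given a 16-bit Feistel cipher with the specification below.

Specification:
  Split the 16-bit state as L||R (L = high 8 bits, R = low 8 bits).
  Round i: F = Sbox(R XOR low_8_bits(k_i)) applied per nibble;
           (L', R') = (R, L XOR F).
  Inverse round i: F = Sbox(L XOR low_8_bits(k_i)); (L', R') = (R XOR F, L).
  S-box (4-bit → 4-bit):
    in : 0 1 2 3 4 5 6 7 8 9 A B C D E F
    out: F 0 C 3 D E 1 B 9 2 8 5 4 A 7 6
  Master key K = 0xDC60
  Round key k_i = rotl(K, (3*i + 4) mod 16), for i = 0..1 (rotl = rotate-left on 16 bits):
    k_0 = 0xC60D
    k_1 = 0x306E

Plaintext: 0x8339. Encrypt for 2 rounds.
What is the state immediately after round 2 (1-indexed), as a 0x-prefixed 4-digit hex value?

0xBE96

s_0 = plaintext = 0x8339
s_1 = Round(s_0, k_0) = 0x39BE
s_2 = Round(s_1, k_1) = 0xBE96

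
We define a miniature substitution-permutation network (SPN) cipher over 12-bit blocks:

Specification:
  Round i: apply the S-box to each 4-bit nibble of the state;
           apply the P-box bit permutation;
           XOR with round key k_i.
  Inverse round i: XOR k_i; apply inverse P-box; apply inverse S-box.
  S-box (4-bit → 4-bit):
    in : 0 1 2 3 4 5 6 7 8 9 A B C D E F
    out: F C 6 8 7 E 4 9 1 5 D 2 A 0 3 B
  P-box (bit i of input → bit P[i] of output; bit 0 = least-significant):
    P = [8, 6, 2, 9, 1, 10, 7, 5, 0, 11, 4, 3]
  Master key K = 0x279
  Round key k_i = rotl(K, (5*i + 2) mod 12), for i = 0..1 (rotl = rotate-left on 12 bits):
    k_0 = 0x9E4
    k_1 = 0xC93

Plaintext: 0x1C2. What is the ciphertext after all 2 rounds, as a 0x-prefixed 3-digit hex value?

0xD11

s_0 = plaintext = 0x1C2
s_1 = Round(s_0, k_0) = 0xD98
s_2 = Round(s_1, k_1) = 0xD11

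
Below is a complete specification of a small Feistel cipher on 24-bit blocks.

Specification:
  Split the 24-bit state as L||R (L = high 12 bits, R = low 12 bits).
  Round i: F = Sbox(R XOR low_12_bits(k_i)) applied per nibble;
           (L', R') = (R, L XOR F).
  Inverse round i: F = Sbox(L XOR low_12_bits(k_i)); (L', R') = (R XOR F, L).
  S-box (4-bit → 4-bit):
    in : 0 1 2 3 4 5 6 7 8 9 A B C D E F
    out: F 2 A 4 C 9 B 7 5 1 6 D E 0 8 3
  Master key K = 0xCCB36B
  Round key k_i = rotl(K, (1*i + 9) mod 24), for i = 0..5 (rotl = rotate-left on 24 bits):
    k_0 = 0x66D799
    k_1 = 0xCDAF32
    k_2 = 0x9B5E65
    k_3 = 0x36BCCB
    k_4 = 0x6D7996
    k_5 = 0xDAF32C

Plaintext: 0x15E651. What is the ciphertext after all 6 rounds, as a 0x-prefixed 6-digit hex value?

0x875970

s_0 = plaintext = 0x15E651
s_1 = Round(s_0, k_0) = 0x6513BB
s_2 = Round(s_1, k_1) = 0x3BB800
s_3 = Round(s_2, k_2) = 0x800802
s_4 = Round(s_3, k_3) = 0x8024E1
s_5 = Round(s_4, k_4) = 0x4E1875
s_6 = Round(s_5, k_5) = 0x875970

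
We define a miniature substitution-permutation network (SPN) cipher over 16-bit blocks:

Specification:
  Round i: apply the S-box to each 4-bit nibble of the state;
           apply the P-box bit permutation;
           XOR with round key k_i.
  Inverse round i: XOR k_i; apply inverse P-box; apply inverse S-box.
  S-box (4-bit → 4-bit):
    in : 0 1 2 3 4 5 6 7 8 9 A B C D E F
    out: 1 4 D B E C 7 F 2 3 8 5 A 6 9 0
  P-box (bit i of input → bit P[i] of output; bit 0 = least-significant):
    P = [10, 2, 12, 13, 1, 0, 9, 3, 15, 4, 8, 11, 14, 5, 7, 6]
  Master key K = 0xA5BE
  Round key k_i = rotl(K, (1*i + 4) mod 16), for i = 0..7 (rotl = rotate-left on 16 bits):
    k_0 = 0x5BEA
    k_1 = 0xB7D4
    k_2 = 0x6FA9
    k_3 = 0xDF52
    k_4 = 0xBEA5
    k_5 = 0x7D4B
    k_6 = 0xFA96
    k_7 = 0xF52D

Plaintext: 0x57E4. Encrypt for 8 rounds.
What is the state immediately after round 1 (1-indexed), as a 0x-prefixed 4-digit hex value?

s_0 = plaintext = 0x57E4
s_1 = Round(s_0, k_0) = 0xE234
s_2 = Round(s_1, k_1) = 0x4E9B
s_3 = Round(s_2, k_2) = 0xF34A
s_4 = Round(s_3, k_3) = 0x754B
s_5 = Round(s_4, k_4) = 0xE14C
s_6 = Round(s_5, k_5) = 0x1E06
s_7 = Round(s_6, k_6) = 0x6610
s_8 = Round(s_7, k_7) = 0x329D

0xE234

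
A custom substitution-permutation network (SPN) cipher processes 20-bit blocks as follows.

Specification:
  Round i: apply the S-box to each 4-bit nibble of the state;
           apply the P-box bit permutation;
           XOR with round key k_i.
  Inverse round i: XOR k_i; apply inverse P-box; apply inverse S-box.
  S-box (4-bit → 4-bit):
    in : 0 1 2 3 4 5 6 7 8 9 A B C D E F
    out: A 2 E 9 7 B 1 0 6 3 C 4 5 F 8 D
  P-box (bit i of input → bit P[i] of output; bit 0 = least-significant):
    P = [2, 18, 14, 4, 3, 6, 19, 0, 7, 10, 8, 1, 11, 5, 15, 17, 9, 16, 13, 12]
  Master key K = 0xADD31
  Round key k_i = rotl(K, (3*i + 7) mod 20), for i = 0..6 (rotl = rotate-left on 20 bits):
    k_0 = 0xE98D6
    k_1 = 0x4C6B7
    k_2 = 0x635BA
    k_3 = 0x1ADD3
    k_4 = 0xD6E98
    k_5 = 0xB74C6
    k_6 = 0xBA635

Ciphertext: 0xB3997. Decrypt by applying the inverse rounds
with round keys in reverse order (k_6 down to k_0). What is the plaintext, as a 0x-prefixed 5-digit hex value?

0x951C8

s_0 = ciphertext = 0xB3997
s_1 = InvRound(s_0, k_6) = 0x34D77
s_2 = InvRound(s_1, k_5) = 0xA9CAE
s_3 = InvRound(s_2, k_4) = 0xD2E7D
s_4 = InvRound(s_3, k_3) = 0x68FC9
s_5 = InvRound(s_4, k_2) = 0xF4E0E
s_6 = InvRound(s_5, k_1) = 0x1D6FE
s_7 = InvRound(s_6, k_0) = 0x951C8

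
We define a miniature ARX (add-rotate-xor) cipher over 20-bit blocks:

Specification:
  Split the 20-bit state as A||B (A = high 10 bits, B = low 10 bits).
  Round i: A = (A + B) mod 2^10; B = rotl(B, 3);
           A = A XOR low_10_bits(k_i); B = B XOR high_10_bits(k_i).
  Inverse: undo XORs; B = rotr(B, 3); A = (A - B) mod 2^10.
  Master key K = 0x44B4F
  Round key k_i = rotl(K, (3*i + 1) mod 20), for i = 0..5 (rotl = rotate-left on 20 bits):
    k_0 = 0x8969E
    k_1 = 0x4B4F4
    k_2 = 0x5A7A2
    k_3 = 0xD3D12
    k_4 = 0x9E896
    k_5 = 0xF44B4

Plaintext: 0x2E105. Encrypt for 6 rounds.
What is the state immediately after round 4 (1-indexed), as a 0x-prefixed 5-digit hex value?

s_0 = plaintext = 0x2E105
s_1 = Round(s_0, k_0) = 0xC8E0F
s_2 = Round(s_1, k_1) = 0x71951
s_3 = Round(s_2, k_2) = 0x2D7E3
s_4 = Round(s_3, k_3) = 0x62850
s_5 = Round(s_4, k_4) = 0x530FA
s_6 = Round(s_5, k_5) = 0xBC800

0x62850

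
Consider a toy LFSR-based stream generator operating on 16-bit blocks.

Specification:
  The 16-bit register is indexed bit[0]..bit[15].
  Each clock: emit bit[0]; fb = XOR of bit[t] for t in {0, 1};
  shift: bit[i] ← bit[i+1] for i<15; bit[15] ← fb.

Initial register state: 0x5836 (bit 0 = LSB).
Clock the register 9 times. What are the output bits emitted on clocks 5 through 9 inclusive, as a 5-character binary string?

reg_0 = 0x5836
clock 1: out=0, reg = 0xAC1B
clock 2: out=1, reg = 0x560D
clock 3: out=1, reg = 0xAB06
clock 4: out=0, reg = 0xD583
clock 5: out=1, reg = 0x6AC1
clock 6: out=1, reg = 0xB560
clock 7: out=0, reg = 0x5AB0
clock 8: out=0, reg = 0x2D58
clock 9: out=0, reg = 0x16AC

11000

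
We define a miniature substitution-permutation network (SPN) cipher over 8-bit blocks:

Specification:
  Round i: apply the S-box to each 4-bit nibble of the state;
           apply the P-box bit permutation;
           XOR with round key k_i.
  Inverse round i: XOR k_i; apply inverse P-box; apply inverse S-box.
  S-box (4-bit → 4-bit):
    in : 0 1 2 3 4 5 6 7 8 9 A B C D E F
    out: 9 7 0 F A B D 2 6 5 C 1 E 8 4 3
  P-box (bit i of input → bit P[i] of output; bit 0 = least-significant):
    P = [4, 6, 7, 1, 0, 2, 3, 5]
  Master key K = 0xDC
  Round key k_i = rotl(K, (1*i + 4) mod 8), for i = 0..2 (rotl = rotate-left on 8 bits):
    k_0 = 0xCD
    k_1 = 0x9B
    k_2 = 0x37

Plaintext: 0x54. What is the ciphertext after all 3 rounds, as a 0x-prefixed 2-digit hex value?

0xCA

s_0 = plaintext = 0x54
s_1 = Round(s_0, k_0) = 0xAA
s_2 = Round(s_1, k_1) = 0x31
s_3 = Round(s_2, k_2) = 0xCA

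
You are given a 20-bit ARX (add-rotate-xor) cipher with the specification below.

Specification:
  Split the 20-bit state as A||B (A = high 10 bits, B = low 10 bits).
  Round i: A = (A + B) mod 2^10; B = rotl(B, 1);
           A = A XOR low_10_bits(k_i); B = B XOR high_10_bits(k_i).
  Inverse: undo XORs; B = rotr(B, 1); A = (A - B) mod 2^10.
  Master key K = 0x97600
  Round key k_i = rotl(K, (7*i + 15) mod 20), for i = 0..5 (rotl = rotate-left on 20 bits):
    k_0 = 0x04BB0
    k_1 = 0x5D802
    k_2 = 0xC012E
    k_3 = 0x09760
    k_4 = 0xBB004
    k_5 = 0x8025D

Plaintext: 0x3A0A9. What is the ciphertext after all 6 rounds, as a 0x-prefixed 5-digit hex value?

0x51024

s_0 = plaintext = 0x3A0A9
s_1 = Round(s_0, k_0) = 0x88540
s_2 = Round(s_1, k_1) = 0xD8FF6
s_3 = Round(s_2, k_2) = 0x9DCED
s_4 = Round(s_3, k_3) = 0x011FF
s_5 = Round(s_4, k_4) = 0x81D12
s_6 = Round(s_5, k_5) = 0x51024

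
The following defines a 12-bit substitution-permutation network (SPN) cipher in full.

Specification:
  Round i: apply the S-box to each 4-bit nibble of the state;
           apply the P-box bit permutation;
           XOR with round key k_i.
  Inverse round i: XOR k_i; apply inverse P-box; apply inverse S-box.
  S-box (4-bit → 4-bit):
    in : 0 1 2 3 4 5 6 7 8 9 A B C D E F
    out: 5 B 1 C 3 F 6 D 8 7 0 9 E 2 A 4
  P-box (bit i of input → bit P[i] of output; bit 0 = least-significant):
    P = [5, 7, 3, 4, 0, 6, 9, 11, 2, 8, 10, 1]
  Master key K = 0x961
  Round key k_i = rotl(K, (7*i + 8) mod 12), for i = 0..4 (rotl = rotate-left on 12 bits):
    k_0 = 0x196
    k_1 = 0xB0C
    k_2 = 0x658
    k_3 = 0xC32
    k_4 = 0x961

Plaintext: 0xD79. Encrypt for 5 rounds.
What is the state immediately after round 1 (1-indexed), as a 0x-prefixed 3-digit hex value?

0xA3F

s_0 = plaintext = 0xD79
s_1 = Round(s_0, k_0) = 0xA3F
s_2 = Round(s_1, k_1) = 0x104
s_3 = Round(s_2, k_2) = 0x5FF
s_4 = Round(s_3, k_3) = 0xB3C
s_5 = Round(s_4, k_4) = 0x3FF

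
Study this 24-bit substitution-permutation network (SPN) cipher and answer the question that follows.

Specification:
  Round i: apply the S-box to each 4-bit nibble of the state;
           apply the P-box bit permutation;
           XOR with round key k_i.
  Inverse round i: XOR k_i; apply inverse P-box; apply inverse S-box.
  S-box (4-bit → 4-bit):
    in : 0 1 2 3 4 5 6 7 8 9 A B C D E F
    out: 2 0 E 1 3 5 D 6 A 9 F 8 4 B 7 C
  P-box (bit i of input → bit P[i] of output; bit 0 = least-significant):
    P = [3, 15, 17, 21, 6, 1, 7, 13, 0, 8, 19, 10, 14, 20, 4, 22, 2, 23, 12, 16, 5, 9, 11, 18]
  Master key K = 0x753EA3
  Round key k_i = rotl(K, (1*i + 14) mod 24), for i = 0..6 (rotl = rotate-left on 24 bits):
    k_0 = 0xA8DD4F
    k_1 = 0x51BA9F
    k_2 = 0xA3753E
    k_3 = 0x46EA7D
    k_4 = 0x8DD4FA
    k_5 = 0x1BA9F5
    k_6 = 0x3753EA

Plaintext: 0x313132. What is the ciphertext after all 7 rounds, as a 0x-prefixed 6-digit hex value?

0x9E5A32

s_0 = plaintext = 0x313132
s_1 = Round(s_0, k_0) = 0x8A1D2F
s_2 = Round(s_1, k_1) = 0xF68D18
s_3 = Round(s_2, k_2) = 0xD6E83B
s_4 = Round(s_3, k_3) = 0x73BD09
s_5 = Round(s_4, k_4) = 0xEDDBF5
s_6 = Round(s_5, k_5) = 0xC8C759
s_7 = Round(s_6, k_6) = 0x9E5A32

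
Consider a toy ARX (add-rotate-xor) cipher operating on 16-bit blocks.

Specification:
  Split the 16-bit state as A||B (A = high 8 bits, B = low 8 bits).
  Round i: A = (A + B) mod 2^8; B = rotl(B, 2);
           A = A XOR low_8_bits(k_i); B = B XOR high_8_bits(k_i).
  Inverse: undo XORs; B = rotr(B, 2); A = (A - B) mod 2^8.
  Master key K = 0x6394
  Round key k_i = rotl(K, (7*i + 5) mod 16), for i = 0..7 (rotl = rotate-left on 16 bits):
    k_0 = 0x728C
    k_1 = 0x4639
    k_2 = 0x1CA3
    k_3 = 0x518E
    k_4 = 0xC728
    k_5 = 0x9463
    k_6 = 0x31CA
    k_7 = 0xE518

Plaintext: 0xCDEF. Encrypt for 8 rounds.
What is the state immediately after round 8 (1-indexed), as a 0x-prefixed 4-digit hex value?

0x99AF

s_0 = plaintext = 0xCDEF
s_1 = Round(s_0, k_0) = 0x30CD
s_2 = Round(s_1, k_1) = 0xC471
s_3 = Round(s_2, k_2) = 0x96D9
s_4 = Round(s_3, k_3) = 0xE136
s_5 = Round(s_4, k_4) = 0x3F1F
s_6 = Round(s_5, k_5) = 0x3DE8
s_7 = Round(s_6, k_6) = 0xEF92
s_8 = Round(s_7, k_7) = 0x99AF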